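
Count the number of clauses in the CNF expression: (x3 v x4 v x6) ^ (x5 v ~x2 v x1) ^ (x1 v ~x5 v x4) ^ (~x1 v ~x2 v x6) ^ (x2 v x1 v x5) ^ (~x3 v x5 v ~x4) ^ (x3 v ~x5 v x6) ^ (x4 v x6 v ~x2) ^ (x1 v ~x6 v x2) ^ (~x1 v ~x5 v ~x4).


Each group enclosed in parentheses joined by ^ is one clause.
Counting the conjuncts: 10 clauses.

10


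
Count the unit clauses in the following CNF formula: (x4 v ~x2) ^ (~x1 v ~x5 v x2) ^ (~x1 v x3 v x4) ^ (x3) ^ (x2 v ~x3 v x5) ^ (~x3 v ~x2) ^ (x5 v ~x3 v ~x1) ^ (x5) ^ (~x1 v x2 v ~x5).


A unit clause contains exactly one literal.
Unit clauses found: (x3), (x5).
Count = 2.

2


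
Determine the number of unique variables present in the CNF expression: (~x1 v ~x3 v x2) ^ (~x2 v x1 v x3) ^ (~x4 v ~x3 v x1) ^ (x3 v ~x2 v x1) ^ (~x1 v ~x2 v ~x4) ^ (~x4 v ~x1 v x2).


Identify each distinct variable in the formula.
Variables found: x1, x2, x3, x4.
Total distinct variables = 4.

4


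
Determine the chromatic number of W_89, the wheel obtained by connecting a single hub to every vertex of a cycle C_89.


W_89 consists of the cycle C_89 together with a hub vertex adjacent to every cycle vertex.
The cycle C_89 needs 3 colors (odd cycle -> 3).
The hub is adjacent to every cycle vertex, so it must receive a new color distinct from all of them.
Chromatic number = 3 + 1 = 4.

4


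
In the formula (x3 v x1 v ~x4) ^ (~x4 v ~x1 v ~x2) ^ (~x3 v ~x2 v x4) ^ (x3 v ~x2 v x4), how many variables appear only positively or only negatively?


A pure literal appears in only one polarity across all clauses.
Pure literals: x2 (negative only).
Count = 1.

1


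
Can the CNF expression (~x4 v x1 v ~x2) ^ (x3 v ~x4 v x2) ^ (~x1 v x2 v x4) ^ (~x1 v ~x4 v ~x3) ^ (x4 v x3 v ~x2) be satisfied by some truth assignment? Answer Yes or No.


Check all 16 possible truth assignments.
Number of satisfying assignments found: 6.
The formula is satisfiable.

Yes


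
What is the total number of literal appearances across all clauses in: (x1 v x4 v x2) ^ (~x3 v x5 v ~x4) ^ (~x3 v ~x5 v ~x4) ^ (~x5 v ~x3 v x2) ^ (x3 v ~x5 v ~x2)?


Clause lengths: 3, 3, 3, 3, 3.
Sum = 3 + 3 + 3 + 3 + 3 = 15.

15


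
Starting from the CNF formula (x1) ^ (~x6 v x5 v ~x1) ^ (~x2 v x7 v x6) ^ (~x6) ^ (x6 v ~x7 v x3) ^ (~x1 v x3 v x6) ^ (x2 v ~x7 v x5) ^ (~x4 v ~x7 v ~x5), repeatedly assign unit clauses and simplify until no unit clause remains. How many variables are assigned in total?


Unit propagation repeatedly assigns the literal in any unit clause, then simplifies.
Assignments in order: x1 = T, x6 = F, x3 = T.
No further unit clauses remain.
Total variables assigned = 3.

3


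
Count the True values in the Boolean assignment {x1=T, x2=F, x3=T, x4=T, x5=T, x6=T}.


The weight is the number of variables assigned True.
True variables: x1, x3, x4, x5, x6.
Weight = 5.

5


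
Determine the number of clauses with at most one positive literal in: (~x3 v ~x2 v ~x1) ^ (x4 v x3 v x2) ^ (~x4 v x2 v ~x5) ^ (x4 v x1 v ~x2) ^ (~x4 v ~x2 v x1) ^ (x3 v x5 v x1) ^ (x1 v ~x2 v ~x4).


A Horn clause has at most one positive literal.
Clause 1: 0 positive lit(s) -> Horn
Clause 2: 3 positive lit(s) -> not Horn
Clause 3: 1 positive lit(s) -> Horn
Clause 4: 2 positive lit(s) -> not Horn
Clause 5: 1 positive lit(s) -> Horn
Clause 6: 3 positive lit(s) -> not Horn
Clause 7: 1 positive lit(s) -> Horn
Total Horn clauses = 4.

4


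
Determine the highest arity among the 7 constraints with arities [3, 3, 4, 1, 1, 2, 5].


The arities are: 3, 3, 4, 1, 1, 2, 5.
Scan for the maximum value.
Maximum arity = 5.

5


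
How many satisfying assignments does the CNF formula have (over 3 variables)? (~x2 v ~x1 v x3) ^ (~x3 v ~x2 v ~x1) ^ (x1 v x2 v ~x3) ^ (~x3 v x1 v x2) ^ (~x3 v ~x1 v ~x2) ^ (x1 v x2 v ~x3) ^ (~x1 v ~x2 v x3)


Enumerate all 8 truth assignments over 3 variables.
Test each against every clause.
Satisfying assignments found: 5.

5


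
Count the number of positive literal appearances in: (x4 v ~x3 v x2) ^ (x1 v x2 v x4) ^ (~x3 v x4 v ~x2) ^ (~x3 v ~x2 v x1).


Scan each clause for unnegated literals.
Clause 1: 2 positive; Clause 2: 3 positive; Clause 3: 1 positive; Clause 4: 1 positive.
Total positive literal occurrences = 7.

7


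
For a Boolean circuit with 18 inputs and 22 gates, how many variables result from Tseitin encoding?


The Tseitin transformation introduces one auxiliary variable per gate.
Total variables = inputs + gates = 18 + 22 = 40.

40


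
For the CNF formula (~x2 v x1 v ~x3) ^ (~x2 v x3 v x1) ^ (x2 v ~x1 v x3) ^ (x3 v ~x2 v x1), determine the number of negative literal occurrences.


Scan each clause for negated literals.
Clause 1: 2 negative; Clause 2: 1 negative; Clause 3: 1 negative; Clause 4: 1 negative.
Total negative literal occurrences = 5.

5


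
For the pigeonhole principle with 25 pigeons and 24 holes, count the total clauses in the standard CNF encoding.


The PHP encoding has two parts:
1) At-least-one-hole clauses: 25 (one per pigeon, each with 24 literals).
2) At-most-one-pigeon-per-hole clauses: 24 holes * C(25,2) = 24 * 300 = 7200.
Total clauses = 25 + 7200 = 7225.

7225


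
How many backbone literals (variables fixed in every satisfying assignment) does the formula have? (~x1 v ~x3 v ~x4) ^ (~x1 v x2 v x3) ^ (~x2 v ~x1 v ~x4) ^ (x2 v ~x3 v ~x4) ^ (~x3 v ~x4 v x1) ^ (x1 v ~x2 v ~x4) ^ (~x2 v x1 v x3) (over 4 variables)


Find all satisfying assignments: 7 model(s).
Check which variables have the same value in every model.
No variable is fixed across all models.
Backbone size = 0.

0


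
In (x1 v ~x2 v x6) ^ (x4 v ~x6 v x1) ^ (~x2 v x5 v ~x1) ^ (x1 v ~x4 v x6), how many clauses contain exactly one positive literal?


A definite clause has exactly one positive literal.
Clause 1: 2 positive -> not definite
Clause 2: 2 positive -> not definite
Clause 3: 1 positive -> definite
Clause 4: 2 positive -> not definite
Definite clause count = 1.

1


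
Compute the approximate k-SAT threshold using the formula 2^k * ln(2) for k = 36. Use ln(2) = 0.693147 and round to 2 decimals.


Using the asymptotic formula: threshold ~ 2^k * ln(2).
2^36 = 68719476736.
68719476736 * 0.693147 = 47632699141.13.

47632699141.13


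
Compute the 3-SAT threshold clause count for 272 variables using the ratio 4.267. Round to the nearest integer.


The 3-SAT phase transition occurs at approximately 4.267 clauses per variable.
m = 4.267 * 272 = 1160.624.
Rounded to nearest integer: 1161.

1161


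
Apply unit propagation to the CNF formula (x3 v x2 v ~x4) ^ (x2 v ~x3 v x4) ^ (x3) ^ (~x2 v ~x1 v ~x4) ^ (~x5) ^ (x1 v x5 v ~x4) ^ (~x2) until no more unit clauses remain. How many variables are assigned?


Unit propagation repeatedly assigns the literal in any unit clause, then simplifies.
Assignments in order: x3 = T, x5 = F, x2 = F, x4 = T, x1 = T.
No further unit clauses remain.
Total variables assigned = 5.

5


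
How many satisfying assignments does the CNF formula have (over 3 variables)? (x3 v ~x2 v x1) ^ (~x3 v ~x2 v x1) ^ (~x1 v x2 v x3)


Enumerate all 8 truth assignments over 3 variables.
Test each against every clause.
Satisfying assignments found: 5.

5


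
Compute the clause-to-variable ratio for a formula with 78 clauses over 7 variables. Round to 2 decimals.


Clause-to-variable ratio = clauses / variables.
78 / 7 = 11.14.

11.14


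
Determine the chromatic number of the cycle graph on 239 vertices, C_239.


An odd cycle cannot be 2-colored: alternating two colors around the cycle returns to the start with a conflict.
Since 239 is odd, three colors are required (and three suffice).
Chromatic number = 3.

3


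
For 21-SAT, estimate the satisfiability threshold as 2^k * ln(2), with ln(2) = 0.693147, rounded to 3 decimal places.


Using the asymptotic formula: threshold ~ 2^k * ln(2).
2^21 = 2097152.
2097152 * 0.693147 = 1453634.617.

1453634.617


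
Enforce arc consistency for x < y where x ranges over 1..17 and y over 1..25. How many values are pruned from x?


For the constraint x < y, x needs a supporting value in y's domain.
x can be at most 24 (one less than y's maximum).
Valid x values from domain: 17 out of 17.
Pruned = 17 - 17 = 0.

0


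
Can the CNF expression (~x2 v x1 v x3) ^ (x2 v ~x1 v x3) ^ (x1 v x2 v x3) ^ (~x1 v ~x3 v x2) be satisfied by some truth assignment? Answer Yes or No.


Check all 8 possible truth assignments.
Number of satisfying assignments found: 4.
The formula is satisfiable.

Yes


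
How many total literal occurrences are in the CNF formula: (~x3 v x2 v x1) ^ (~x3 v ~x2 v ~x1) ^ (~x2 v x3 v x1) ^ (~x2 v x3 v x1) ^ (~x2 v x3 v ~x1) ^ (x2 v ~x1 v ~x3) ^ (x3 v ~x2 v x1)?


Clause lengths: 3, 3, 3, 3, 3, 3, 3.
Sum = 3 + 3 + 3 + 3 + 3 + 3 + 3 = 21.

21


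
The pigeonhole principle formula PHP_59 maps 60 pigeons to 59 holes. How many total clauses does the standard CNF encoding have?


The PHP encoding has two parts:
1) At-least-one-hole clauses: 60 (one per pigeon, each with 59 literals).
2) At-most-one-pigeon-per-hole clauses: 59 holes * C(60,2) = 59 * 1770 = 104430.
Total clauses = 60 + 104430 = 104490.

104490


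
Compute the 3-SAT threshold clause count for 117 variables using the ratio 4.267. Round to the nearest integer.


The 3-SAT phase transition occurs at approximately 4.267 clauses per variable.
m = 4.267 * 117 = 499.239.
Rounded to nearest integer: 499.

499


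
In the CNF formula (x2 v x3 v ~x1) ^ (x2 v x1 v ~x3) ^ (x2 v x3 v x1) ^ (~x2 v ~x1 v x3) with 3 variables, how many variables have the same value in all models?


Find all satisfying assignments: 4 model(s).
Check which variables have the same value in every model.
No variable is fixed across all models.
Backbone size = 0.

0


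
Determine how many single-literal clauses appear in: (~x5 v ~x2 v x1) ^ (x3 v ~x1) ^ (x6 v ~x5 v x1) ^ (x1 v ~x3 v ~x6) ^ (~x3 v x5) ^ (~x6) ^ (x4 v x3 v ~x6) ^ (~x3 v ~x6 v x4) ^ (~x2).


A unit clause contains exactly one literal.
Unit clauses found: (~x6), (~x2).
Count = 2.

2


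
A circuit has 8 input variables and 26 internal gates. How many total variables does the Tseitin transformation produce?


The Tseitin transformation introduces one auxiliary variable per gate.
Total variables = inputs + gates = 8 + 26 = 34.

34


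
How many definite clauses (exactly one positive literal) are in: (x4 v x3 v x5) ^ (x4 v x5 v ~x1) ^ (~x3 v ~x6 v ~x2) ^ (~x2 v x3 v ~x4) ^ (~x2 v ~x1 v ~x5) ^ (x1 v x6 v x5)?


A definite clause has exactly one positive literal.
Clause 1: 3 positive -> not definite
Clause 2: 2 positive -> not definite
Clause 3: 0 positive -> not definite
Clause 4: 1 positive -> definite
Clause 5: 0 positive -> not definite
Clause 6: 3 positive -> not definite
Definite clause count = 1.

1


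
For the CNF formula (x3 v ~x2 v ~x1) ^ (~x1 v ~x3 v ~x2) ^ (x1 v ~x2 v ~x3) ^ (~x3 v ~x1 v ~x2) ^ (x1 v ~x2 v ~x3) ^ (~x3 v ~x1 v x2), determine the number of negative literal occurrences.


Scan each clause for negated literals.
Clause 1: 2 negative; Clause 2: 3 negative; Clause 3: 2 negative; Clause 4: 3 negative; Clause 5: 2 negative; Clause 6: 2 negative.
Total negative literal occurrences = 14.

14


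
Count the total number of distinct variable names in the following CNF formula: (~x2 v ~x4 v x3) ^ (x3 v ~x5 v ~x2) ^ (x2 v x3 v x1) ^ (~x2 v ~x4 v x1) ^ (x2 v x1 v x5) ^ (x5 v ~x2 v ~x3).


Identify each distinct variable in the formula.
Variables found: x1, x2, x3, x4, x5.
Total distinct variables = 5.

5


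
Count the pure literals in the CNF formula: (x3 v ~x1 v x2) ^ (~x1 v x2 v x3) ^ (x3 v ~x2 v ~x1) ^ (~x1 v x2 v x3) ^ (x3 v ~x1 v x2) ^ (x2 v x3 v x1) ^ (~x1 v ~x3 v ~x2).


A pure literal appears in only one polarity across all clauses.
No pure literals found.
Count = 0.

0


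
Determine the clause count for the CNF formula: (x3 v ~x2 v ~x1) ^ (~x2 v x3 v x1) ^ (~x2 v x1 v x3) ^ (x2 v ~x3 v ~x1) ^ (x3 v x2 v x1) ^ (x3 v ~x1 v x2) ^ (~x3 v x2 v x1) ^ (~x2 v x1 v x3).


Each group enclosed in parentheses joined by ^ is one clause.
Counting the conjuncts: 8 clauses.

8


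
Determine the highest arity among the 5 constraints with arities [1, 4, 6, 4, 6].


The arities are: 1, 4, 6, 4, 6.
Scan for the maximum value.
Maximum arity = 6.

6


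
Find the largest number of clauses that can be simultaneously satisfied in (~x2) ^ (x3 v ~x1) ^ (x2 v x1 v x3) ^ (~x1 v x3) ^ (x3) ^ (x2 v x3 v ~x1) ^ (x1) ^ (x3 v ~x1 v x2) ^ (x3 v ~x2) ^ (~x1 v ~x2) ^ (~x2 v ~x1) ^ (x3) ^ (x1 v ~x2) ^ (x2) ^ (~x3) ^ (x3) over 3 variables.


Enumerate all 8 truth assignments.
For each, count how many of the 16 clauses are satisfied.
The formula is not fully satisfiable, so the maximum is below 16.
Maximum simultaneously satisfiable clauses = 14.

14


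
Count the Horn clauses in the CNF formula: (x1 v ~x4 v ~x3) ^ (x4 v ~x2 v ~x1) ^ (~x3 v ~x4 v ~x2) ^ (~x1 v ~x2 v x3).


A Horn clause has at most one positive literal.
Clause 1: 1 positive lit(s) -> Horn
Clause 2: 1 positive lit(s) -> Horn
Clause 3: 0 positive lit(s) -> Horn
Clause 4: 1 positive lit(s) -> Horn
Total Horn clauses = 4.

4


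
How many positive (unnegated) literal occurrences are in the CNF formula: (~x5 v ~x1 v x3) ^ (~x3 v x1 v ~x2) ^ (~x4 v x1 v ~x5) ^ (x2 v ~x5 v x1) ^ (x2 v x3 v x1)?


Scan each clause for unnegated literals.
Clause 1: 1 positive; Clause 2: 1 positive; Clause 3: 1 positive; Clause 4: 2 positive; Clause 5: 3 positive.
Total positive literal occurrences = 8.

8


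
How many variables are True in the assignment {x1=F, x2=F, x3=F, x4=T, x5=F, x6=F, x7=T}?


The weight is the number of variables assigned True.
True variables: x4, x7.
Weight = 2.

2


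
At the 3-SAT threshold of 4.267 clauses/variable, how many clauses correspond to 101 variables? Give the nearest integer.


The 3-SAT phase transition occurs at approximately 4.267 clauses per variable.
m = 4.267 * 101 = 430.967.
Rounded to nearest integer: 431.

431


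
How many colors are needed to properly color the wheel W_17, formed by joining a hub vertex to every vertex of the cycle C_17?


W_17 consists of the cycle C_17 together with a hub vertex adjacent to every cycle vertex.
The cycle C_17 needs 3 colors (odd cycle -> 3).
The hub is adjacent to every cycle vertex, so it must receive a new color distinct from all of them.
Chromatic number = 3 + 1 = 4.

4


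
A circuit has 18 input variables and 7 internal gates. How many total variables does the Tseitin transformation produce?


The Tseitin transformation introduces one auxiliary variable per gate.
Total variables = inputs + gates = 18 + 7 = 25.

25


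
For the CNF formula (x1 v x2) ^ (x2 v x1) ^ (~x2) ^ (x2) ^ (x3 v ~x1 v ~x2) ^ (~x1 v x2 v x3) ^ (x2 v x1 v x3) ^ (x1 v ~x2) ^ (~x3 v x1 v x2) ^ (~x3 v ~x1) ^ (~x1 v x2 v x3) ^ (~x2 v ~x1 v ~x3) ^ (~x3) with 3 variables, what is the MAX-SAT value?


Enumerate all 8 truth assignments.
For each, count how many of the 13 clauses are satisfied.
The formula is not fully satisfiable, so the maximum is below 13.
Maximum simultaneously satisfiable clauses = 11.

11


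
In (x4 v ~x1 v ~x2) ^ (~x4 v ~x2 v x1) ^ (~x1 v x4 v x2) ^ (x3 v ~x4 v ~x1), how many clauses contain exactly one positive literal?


A definite clause has exactly one positive literal.
Clause 1: 1 positive -> definite
Clause 2: 1 positive -> definite
Clause 3: 2 positive -> not definite
Clause 4: 1 positive -> definite
Definite clause count = 3.

3


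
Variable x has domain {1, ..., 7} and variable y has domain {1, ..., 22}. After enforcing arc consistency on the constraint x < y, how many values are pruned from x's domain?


For the constraint x < y, x needs a supporting value in y's domain.
x can be at most 21 (one less than y's maximum).
Valid x values from domain: 7 out of 7.
Pruned = 7 - 7 = 0.

0


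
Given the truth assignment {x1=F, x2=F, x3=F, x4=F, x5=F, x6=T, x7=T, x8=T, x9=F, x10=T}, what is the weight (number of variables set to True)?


The weight is the number of variables assigned True.
True variables: x6, x7, x8, x10.
Weight = 4.

4


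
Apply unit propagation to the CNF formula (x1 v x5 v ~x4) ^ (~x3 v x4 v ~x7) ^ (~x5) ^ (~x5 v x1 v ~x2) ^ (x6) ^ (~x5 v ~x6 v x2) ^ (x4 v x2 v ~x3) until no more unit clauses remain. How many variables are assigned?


Unit propagation repeatedly assigns the literal in any unit clause, then simplifies.
Assignments in order: x5 = F, x6 = T.
No further unit clauses remain.
Total variables assigned = 2.

2


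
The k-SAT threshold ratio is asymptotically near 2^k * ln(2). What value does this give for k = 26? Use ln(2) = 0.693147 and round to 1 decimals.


Using the asymptotic formula: threshold ~ 2^k * ln(2).
2^26 = 67108864.
67108864 * 0.693147 = 46516307.8.

46516307.8


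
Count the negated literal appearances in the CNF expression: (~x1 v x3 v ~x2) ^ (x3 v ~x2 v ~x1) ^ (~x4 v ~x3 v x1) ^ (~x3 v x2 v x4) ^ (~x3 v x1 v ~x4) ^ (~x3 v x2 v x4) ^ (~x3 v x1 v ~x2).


Scan each clause for negated literals.
Clause 1: 2 negative; Clause 2: 2 negative; Clause 3: 2 negative; Clause 4: 1 negative; Clause 5: 2 negative; Clause 6: 1 negative; Clause 7: 2 negative.
Total negative literal occurrences = 12.

12


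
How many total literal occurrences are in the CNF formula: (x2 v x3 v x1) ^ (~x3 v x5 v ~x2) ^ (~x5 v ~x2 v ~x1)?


Clause lengths: 3, 3, 3.
Sum = 3 + 3 + 3 = 9.

9


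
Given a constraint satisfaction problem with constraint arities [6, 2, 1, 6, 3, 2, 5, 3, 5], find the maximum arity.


The arities are: 6, 2, 1, 6, 3, 2, 5, 3, 5.
Scan for the maximum value.
Maximum arity = 6.

6


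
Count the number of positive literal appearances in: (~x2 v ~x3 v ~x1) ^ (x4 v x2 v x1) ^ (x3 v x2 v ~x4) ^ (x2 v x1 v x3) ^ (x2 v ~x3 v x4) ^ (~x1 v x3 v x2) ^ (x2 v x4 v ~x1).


Scan each clause for unnegated literals.
Clause 1: 0 positive; Clause 2: 3 positive; Clause 3: 2 positive; Clause 4: 3 positive; Clause 5: 2 positive; Clause 6: 2 positive; Clause 7: 2 positive.
Total positive literal occurrences = 14.

14


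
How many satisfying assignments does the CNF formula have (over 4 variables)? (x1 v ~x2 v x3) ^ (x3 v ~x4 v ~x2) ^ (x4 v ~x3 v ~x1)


Enumerate all 16 truth assignments over 4 variables.
Test each against every clause.
Satisfying assignments found: 11.

11


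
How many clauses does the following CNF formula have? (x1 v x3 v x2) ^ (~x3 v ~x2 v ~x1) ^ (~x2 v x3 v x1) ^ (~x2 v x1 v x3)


Each group enclosed in parentheses joined by ^ is one clause.
Counting the conjuncts: 4 clauses.

4


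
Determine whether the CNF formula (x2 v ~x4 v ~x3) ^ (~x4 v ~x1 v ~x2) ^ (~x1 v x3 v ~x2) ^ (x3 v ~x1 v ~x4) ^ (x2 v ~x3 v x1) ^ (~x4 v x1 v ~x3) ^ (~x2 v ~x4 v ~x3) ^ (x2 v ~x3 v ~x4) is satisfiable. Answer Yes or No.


Check all 16 possible truth assignments.
Number of satisfying assignments found: 8.
The formula is satisfiable.

Yes


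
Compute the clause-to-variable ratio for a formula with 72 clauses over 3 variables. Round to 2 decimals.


Clause-to-variable ratio = clauses / variables.
72 / 3 = 24.0.

24.0


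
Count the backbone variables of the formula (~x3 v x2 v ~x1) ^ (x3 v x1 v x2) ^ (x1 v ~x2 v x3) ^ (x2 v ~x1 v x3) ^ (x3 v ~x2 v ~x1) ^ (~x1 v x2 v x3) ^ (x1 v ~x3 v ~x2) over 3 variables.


Find all satisfying assignments: 2 model(s).
Check which variables have the same value in every model.
Fixed variables: x3=T.
Backbone size = 1.

1


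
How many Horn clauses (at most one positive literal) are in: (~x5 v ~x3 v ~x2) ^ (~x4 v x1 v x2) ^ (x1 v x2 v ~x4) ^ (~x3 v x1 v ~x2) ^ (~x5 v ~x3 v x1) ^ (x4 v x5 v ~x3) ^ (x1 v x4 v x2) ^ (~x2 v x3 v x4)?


A Horn clause has at most one positive literal.
Clause 1: 0 positive lit(s) -> Horn
Clause 2: 2 positive lit(s) -> not Horn
Clause 3: 2 positive lit(s) -> not Horn
Clause 4: 1 positive lit(s) -> Horn
Clause 5: 1 positive lit(s) -> Horn
Clause 6: 2 positive lit(s) -> not Horn
Clause 7: 3 positive lit(s) -> not Horn
Clause 8: 2 positive lit(s) -> not Horn
Total Horn clauses = 3.

3


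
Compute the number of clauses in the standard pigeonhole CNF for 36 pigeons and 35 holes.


The PHP encoding has two parts:
1) At-least-one-hole clauses: 36 (one per pigeon, each with 35 literals).
2) At-most-one-pigeon-per-hole clauses: 35 holes * C(36,2) = 35 * 630 = 22050.
Total clauses = 36 + 22050 = 22086.

22086


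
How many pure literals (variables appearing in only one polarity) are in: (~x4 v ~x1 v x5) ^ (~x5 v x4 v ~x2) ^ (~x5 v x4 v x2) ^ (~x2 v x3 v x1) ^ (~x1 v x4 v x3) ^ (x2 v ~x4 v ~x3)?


A pure literal appears in only one polarity across all clauses.
No pure literals found.
Count = 0.

0


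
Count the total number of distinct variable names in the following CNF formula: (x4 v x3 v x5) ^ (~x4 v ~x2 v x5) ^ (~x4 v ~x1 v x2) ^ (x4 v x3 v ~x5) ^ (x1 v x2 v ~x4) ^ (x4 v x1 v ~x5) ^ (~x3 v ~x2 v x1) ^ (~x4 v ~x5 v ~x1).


Identify each distinct variable in the formula.
Variables found: x1, x2, x3, x4, x5.
Total distinct variables = 5.

5


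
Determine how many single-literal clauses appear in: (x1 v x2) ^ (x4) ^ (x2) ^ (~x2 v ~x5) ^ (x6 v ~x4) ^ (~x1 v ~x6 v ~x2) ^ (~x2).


A unit clause contains exactly one literal.
Unit clauses found: (x4), (x2), (~x2).
Count = 3.

3


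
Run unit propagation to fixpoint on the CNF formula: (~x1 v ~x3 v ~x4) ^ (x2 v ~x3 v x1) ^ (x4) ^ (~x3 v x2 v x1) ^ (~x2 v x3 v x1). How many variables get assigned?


Unit propagation repeatedly assigns the literal in any unit clause, then simplifies.
Assignments in order: x4 = T.
No further unit clauses remain.
Total variables assigned = 1.

1


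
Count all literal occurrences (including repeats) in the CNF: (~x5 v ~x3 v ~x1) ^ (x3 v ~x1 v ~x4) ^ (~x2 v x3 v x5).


Clause lengths: 3, 3, 3.
Sum = 3 + 3 + 3 = 9.

9


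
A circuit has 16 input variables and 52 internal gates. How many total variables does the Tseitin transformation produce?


The Tseitin transformation introduces one auxiliary variable per gate.
Total variables = inputs + gates = 16 + 52 = 68.

68


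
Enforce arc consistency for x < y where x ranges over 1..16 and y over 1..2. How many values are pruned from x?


For the constraint x < y, x needs a supporting value in y's domain.
x can be at most 1 (one less than y's maximum).
Valid x values from domain: 1 out of 16.
Pruned = 16 - 1 = 15.

15


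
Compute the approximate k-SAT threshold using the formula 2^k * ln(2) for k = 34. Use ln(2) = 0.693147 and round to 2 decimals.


Using the asymptotic formula: threshold ~ 2^k * ln(2).
2^34 = 17179869184.
17179869184 * 0.693147 = 11908174785.28.

11908174785.28


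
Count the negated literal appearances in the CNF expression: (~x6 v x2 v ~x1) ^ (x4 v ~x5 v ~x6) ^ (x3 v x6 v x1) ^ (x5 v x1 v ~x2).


Scan each clause for negated literals.
Clause 1: 2 negative; Clause 2: 2 negative; Clause 3: 0 negative; Clause 4: 1 negative.
Total negative literal occurrences = 5.

5


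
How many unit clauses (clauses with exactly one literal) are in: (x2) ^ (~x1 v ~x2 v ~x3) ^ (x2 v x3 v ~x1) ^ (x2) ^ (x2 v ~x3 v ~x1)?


A unit clause contains exactly one literal.
Unit clauses found: (x2), (x2).
Count = 2.

2


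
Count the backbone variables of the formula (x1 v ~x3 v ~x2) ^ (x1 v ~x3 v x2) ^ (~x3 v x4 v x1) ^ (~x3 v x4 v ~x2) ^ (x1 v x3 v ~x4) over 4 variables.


Find all satisfying assignments: 9 model(s).
Check which variables have the same value in every model.
No variable is fixed across all models.
Backbone size = 0.

0


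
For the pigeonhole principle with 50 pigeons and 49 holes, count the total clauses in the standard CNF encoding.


The PHP encoding has two parts:
1) At-least-one-hole clauses: 50 (one per pigeon, each with 49 literals).
2) At-most-one-pigeon-per-hole clauses: 49 holes * C(50,2) = 49 * 1225 = 60025.
Total clauses = 50 + 60025 = 60075.

60075


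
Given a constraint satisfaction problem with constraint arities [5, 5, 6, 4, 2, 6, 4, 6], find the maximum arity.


The arities are: 5, 5, 6, 4, 2, 6, 4, 6.
Scan for the maximum value.
Maximum arity = 6.

6


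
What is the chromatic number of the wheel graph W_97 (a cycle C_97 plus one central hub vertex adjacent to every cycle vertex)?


W_97 consists of the cycle C_97 together with a hub vertex adjacent to every cycle vertex.
The cycle C_97 needs 3 colors (odd cycle -> 3).
The hub is adjacent to every cycle vertex, so it must receive a new color distinct from all of them.
Chromatic number = 3 + 1 = 4.

4


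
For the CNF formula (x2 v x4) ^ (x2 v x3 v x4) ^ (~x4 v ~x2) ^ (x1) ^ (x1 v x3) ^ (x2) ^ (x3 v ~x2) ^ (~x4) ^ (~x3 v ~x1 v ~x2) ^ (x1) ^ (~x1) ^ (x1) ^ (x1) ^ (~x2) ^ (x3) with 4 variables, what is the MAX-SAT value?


Enumerate all 16 truth assignments.
For each, count how many of the 15 clauses are satisfied.
The formula is not fully satisfiable, so the maximum is below 15.
Maximum simultaneously satisfiable clauses = 12.

12


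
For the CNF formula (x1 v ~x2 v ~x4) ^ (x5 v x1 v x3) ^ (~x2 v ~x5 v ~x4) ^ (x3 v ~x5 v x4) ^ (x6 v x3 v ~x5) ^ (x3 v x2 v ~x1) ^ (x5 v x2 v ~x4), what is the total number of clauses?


Each group enclosed in parentheses joined by ^ is one clause.
Counting the conjuncts: 7 clauses.

7


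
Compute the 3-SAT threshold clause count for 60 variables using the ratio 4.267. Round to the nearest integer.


The 3-SAT phase transition occurs at approximately 4.267 clauses per variable.
m = 4.267 * 60 = 256.02.
Rounded to nearest integer: 256.

256


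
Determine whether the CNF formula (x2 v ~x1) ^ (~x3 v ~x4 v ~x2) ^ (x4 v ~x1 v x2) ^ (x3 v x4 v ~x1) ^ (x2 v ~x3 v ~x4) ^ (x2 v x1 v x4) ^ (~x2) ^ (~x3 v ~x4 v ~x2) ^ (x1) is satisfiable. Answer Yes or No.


Check all 16 possible truth assignments.
Number of satisfying assignments found: 0.
The formula is unsatisfiable.

No


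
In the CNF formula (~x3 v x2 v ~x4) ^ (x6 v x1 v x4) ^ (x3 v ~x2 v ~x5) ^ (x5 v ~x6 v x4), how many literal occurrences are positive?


Scan each clause for unnegated literals.
Clause 1: 1 positive; Clause 2: 3 positive; Clause 3: 1 positive; Clause 4: 2 positive.
Total positive literal occurrences = 7.

7


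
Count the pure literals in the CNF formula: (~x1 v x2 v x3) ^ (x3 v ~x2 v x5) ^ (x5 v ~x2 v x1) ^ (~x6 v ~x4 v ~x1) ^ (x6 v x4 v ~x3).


A pure literal appears in only one polarity across all clauses.
Pure literals: x5 (positive only).
Count = 1.

1


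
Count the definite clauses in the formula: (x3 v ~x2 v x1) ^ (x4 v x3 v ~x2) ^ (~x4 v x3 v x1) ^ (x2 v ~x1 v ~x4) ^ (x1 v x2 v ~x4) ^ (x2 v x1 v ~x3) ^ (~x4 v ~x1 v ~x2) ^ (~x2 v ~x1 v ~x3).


A definite clause has exactly one positive literal.
Clause 1: 2 positive -> not definite
Clause 2: 2 positive -> not definite
Clause 3: 2 positive -> not definite
Clause 4: 1 positive -> definite
Clause 5: 2 positive -> not definite
Clause 6: 2 positive -> not definite
Clause 7: 0 positive -> not definite
Clause 8: 0 positive -> not definite
Definite clause count = 1.

1


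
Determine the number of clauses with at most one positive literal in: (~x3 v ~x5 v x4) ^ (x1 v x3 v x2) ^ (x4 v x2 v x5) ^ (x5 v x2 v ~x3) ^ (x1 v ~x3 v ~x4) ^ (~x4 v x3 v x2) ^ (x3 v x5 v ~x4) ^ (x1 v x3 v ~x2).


A Horn clause has at most one positive literal.
Clause 1: 1 positive lit(s) -> Horn
Clause 2: 3 positive lit(s) -> not Horn
Clause 3: 3 positive lit(s) -> not Horn
Clause 4: 2 positive lit(s) -> not Horn
Clause 5: 1 positive lit(s) -> Horn
Clause 6: 2 positive lit(s) -> not Horn
Clause 7: 2 positive lit(s) -> not Horn
Clause 8: 2 positive lit(s) -> not Horn
Total Horn clauses = 2.

2


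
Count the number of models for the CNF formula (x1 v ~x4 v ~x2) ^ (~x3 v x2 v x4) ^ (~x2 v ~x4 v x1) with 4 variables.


Enumerate all 16 truth assignments over 4 variables.
Test each against every clause.
Satisfying assignments found: 12.

12


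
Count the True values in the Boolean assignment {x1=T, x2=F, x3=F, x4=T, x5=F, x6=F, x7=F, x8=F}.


The weight is the number of variables assigned True.
True variables: x1, x4.
Weight = 2.

2


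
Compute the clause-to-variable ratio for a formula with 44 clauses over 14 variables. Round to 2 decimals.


Clause-to-variable ratio = clauses / variables.
44 / 14 = 3.14.

3.14


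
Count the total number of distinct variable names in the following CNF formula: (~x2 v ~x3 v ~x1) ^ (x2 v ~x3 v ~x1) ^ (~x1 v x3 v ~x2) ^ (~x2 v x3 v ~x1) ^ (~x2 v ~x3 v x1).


Identify each distinct variable in the formula.
Variables found: x1, x2, x3.
Total distinct variables = 3.

3


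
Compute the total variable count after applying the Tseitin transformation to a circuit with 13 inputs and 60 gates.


The Tseitin transformation introduces one auxiliary variable per gate.
Total variables = inputs + gates = 13 + 60 = 73.

73


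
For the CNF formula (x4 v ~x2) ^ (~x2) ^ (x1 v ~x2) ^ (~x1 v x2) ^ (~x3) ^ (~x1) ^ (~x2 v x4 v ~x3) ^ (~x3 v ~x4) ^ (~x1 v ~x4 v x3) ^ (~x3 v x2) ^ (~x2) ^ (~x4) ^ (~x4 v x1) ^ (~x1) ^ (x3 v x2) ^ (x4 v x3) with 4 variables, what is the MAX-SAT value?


Enumerate all 16 truth assignments.
For each, count how many of the 16 clauses are satisfied.
The formula is not fully satisfiable, so the maximum is below 16.
Maximum simultaneously satisfiable clauses = 14.

14


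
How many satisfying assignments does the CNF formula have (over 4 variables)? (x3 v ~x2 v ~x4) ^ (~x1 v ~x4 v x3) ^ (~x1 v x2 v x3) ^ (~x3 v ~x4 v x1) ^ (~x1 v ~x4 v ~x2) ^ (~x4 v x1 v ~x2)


Enumerate all 16 truth assignments over 4 variables.
Test each against every clause.
Satisfying assignments found: 9.

9


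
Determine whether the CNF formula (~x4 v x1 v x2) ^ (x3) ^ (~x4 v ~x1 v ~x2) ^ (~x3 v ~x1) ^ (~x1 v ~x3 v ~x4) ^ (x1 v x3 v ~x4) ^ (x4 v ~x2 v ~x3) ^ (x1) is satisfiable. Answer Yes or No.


Check all 16 possible truth assignments.
Number of satisfying assignments found: 0.
The formula is unsatisfiable.

No


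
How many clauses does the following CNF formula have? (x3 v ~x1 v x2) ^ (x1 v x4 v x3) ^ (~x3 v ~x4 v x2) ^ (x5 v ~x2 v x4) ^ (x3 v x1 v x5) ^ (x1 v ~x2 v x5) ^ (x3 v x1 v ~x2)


Each group enclosed in parentheses joined by ^ is one clause.
Counting the conjuncts: 7 clauses.

7


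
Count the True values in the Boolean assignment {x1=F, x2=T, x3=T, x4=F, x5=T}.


The weight is the number of variables assigned True.
True variables: x2, x3, x5.
Weight = 3.

3


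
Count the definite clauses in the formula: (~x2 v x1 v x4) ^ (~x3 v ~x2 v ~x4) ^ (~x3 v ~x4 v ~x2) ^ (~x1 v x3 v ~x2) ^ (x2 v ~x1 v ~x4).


A definite clause has exactly one positive literal.
Clause 1: 2 positive -> not definite
Clause 2: 0 positive -> not definite
Clause 3: 0 positive -> not definite
Clause 4: 1 positive -> definite
Clause 5: 1 positive -> definite
Definite clause count = 2.

2


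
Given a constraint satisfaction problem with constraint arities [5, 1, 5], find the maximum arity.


The arities are: 5, 1, 5.
Scan for the maximum value.
Maximum arity = 5.

5


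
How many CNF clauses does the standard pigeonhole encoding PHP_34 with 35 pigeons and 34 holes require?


The PHP encoding has two parts:
1) At-least-one-hole clauses: 35 (one per pigeon, each with 34 literals).
2) At-most-one-pigeon-per-hole clauses: 34 holes * C(35,2) = 34 * 595 = 20230.
Total clauses = 35 + 20230 = 20265.

20265


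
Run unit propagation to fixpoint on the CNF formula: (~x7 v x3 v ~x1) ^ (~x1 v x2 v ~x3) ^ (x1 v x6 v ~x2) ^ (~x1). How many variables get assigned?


Unit propagation repeatedly assigns the literal in any unit clause, then simplifies.
Assignments in order: x1 = F.
No further unit clauses remain.
Total variables assigned = 1.

1


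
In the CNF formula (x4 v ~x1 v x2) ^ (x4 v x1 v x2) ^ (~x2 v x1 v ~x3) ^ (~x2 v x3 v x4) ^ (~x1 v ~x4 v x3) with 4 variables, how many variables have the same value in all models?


Find all satisfying assignments: 6 model(s).
Check which variables have the same value in every model.
No variable is fixed across all models.
Backbone size = 0.

0


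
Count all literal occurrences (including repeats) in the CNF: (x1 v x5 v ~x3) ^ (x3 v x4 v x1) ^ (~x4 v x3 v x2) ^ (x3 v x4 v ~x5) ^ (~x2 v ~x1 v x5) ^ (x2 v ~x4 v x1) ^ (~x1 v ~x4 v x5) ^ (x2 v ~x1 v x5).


Clause lengths: 3, 3, 3, 3, 3, 3, 3, 3.
Sum = 3 + 3 + 3 + 3 + 3 + 3 + 3 + 3 = 24.

24


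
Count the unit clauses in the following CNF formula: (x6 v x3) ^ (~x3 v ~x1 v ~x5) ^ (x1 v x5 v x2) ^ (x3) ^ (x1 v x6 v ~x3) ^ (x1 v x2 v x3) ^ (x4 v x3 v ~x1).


A unit clause contains exactly one literal.
Unit clauses found: (x3).
Count = 1.

1


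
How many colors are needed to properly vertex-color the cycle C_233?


An odd cycle cannot be 2-colored: alternating two colors around the cycle returns to the start with a conflict.
Since 233 is odd, three colors are required (and three suffice).
Chromatic number = 3.

3


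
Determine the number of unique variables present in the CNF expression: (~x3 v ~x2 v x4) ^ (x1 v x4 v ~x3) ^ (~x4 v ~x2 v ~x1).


Identify each distinct variable in the formula.
Variables found: x1, x2, x3, x4.
Total distinct variables = 4.

4


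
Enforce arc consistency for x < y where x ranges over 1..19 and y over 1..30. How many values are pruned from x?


For the constraint x < y, x needs a supporting value in y's domain.
x can be at most 29 (one less than y's maximum).
Valid x values from domain: 19 out of 19.
Pruned = 19 - 19 = 0.

0


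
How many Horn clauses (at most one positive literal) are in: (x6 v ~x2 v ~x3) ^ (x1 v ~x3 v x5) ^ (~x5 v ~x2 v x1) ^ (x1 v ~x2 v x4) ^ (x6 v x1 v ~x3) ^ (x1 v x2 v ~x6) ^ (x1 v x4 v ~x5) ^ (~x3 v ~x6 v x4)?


A Horn clause has at most one positive literal.
Clause 1: 1 positive lit(s) -> Horn
Clause 2: 2 positive lit(s) -> not Horn
Clause 3: 1 positive lit(s) -> Horn
Clause 4: 2 positive lit(s) -> not Horn
Clause 5: 2 positive lit(s) -> not Horn
Clause 6: 2 positive lit(s) -> not Horn
Clause 7: 2 positive lit(s) -> not Horn
Clause 8: 1 positive lit(s) -> Horn
Total Horn clauses = 3.

3


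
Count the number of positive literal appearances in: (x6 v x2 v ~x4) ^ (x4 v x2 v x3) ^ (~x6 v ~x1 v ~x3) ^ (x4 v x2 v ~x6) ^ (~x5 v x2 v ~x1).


Scan each clause for unnegated literals.
Clause 1: 2 positive; Clause 2: 3 positive; Clause 3: 0 positive; Clause 4: 2 positive; Clause 5: 1 positive.
Total positive literal occurrences = 8.

8


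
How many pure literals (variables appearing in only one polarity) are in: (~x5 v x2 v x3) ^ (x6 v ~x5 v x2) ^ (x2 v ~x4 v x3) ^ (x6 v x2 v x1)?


A pure literal appears in only one polarity across all clauses.
Pure literals: x1 (positive only), x2 (positive only), x3 (positive only), x4 (negative only), x5 (negative only), x6 (positive only).
Count = 6.

6


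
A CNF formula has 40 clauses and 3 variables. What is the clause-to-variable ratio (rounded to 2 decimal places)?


Clause-to-variable ratio = clauses / variables.
40 / 3 = 13.33.

13.33


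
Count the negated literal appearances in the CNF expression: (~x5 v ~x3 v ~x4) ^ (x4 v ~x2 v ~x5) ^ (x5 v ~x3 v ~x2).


Scan each clause for negated literals.
Clause 1: 3 negative; Clause 2: 2 negative; Clause 3: 2 negative.
Total negative literal occurrences = 7.

7


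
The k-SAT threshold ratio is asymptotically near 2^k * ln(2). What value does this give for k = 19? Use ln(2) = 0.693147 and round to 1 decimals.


Using the asymptotic formula: threshold ~ 2^k * ln(2).
2^19 = 524288.
524288 * 0.693147 = 363408.7.

363408.7


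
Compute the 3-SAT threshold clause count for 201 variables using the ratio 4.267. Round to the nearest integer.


The 3-SAT phase transition occurs at approximately 4.267 clauses per variable.
m = 4.267 * 201 = 857.667.
Rounded to nearest integer: 858.

858


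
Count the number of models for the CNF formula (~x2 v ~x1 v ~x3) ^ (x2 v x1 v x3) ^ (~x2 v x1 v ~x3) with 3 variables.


Enumerate all 8 truth assignments over 3 variables.
Test each against every clause.
Satisfying assignments found: 5.

5


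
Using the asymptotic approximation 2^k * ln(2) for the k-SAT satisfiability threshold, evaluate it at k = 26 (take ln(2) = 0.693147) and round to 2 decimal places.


Using the asymptotic formula: threshold ~ 2^k * ln(2).
2^26 = 67108864.
67108864 * 0.693147 = 46516307.76.

46516307.76


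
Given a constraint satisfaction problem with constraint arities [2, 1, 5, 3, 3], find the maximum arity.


The arities are: 2, 1, 5, 3, 3.
Scan for the maximum value.
Maximum arity = 5.

5


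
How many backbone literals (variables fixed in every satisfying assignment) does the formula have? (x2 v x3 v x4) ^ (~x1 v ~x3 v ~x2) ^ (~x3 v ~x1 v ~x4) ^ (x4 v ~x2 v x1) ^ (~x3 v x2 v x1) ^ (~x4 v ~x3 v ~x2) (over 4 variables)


Find all satisfying assignments: 6 model(s).
Check which variables have the same value in every model.
No variable is fixed across all models.
Backbone size = 0.

0


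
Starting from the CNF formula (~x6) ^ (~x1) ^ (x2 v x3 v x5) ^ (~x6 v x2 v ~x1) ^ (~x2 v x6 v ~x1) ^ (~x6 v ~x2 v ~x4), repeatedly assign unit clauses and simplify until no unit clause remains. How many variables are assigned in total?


Unit propagation repeatedly assigns the literal in any unit clause, then simplifies.
Assignments in order: x6 = F, x1 = F.
No further unit clauses remain.
Total variables assigned = 2.

2


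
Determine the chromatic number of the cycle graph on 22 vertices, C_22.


A cycle on an even number of vertices is bipartite: alternate two colors around the cycle.
Since 22 is even, two colors suffice, and at least two are needed because the graph has edges.
Chromatic number = 2.

2


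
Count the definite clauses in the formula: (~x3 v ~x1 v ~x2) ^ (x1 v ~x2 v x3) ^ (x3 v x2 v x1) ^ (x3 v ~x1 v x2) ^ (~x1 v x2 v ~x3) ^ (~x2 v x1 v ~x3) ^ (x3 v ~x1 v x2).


A definite clause has exactly one positive literal.
Clause 1: 0 positive -> not definite
Clause 2: 2 positive -> not definite
Clause 3: 3 positive -> not definite
Clause 4: 2 positive -> not definite
Clause 5: 1 positive -> definite
Clause 6: 1 positive -> definite
Clause 7: 2 positive -> not definite
Definite clause count = 2.

2


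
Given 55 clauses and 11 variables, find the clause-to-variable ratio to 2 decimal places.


Clause-to-variable ratio = clauses / variables.
55 / 11 = 5.0.

5.0


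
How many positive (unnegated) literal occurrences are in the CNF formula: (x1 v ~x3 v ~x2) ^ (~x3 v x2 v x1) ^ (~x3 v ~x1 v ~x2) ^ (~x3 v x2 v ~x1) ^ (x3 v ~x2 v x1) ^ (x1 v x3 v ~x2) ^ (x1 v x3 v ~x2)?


Scan each clause for unnegated literals.
Clause 1: 1 positive; Clause 2: 2 positive; Clause 3: 0 positive; Clause 4: 1 positive; Clause 5: 2 positive; Clause 6: 2 positive; Clause 7: 2 positive.
Total positive literal occurrences = 10.

10


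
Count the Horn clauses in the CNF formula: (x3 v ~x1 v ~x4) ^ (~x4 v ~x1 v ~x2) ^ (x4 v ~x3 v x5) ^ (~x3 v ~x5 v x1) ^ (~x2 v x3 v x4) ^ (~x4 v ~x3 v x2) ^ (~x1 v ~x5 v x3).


A Horn clause has at most one positive literal.
Clause 1: 1 positive lit(s) -> Horn
Clause 2: 0 positive lit(s) -> Horn
Clause 3: 2 positive lit(s) -> not Horn
Clause 4: 1 positive lit(s) -> Horn
Clause 5: 2 positive lit(s) -> not Horn
Clause 6: 1 positive lit(s) -> Horn
Clause 7: 1 positive lit(s) -> Horn
Total Horn clauses = 5.

5


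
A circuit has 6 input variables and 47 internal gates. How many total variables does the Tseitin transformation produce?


The Tseitin transformation introduces one auxiliary variable per gate.
Total variables = inputs + gates = 6 + 47 = 53.

53


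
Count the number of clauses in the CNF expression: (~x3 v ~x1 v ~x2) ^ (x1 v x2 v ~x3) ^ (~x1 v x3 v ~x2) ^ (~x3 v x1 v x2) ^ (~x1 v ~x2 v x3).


Each group enclosed in parentheses joined by ^ is one clause.
Counting the conjuncts: 5 clauses.

5


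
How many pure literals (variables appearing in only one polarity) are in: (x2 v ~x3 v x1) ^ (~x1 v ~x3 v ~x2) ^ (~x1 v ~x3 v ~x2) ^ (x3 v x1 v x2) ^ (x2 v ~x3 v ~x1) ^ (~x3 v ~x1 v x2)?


A pure literal appears in only one polarity across all clauses.
No pure literals found.
Count = 0.

0
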